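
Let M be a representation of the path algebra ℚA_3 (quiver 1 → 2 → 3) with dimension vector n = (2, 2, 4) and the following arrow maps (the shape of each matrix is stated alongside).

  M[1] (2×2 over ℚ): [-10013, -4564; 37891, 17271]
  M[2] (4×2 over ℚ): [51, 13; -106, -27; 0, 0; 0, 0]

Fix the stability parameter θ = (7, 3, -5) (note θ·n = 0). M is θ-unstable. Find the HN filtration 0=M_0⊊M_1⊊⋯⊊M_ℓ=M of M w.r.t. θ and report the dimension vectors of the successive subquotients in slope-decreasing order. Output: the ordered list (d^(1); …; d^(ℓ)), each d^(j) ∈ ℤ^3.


Via rank(M_{q-1}∘⋯∘M_p): M ≅ I[1,3]^2, I[3,3]^2.
μ_θ-semistable layers: μ^(1)=5/3; μ^(2)=-5

((2, 2, 2); (0, 0, 2))


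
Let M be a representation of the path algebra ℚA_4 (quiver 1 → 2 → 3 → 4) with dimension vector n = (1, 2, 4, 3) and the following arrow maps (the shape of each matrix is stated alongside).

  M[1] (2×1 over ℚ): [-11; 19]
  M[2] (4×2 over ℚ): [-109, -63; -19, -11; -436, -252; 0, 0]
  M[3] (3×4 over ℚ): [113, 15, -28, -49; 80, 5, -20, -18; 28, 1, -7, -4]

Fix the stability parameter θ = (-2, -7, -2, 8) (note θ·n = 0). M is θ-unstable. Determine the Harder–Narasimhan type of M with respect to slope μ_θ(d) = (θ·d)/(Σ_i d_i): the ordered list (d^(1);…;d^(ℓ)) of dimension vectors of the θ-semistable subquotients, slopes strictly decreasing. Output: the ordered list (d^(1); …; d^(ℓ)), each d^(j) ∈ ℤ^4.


Via rank(M_{q-1}∘⋯∘M_p): M ≅ I[1,4], I[2,4], I[3,3], I[3,4].
μ_θ-semistable layers: μ^(1)=8; μ^(2)=-2; μ^(3)=-9/2; μ^(4)=-7

((0, 0, 0, 3); (0, 0, 4, 0); (1, 1, 0, 0); (0, 1, 0, 0))


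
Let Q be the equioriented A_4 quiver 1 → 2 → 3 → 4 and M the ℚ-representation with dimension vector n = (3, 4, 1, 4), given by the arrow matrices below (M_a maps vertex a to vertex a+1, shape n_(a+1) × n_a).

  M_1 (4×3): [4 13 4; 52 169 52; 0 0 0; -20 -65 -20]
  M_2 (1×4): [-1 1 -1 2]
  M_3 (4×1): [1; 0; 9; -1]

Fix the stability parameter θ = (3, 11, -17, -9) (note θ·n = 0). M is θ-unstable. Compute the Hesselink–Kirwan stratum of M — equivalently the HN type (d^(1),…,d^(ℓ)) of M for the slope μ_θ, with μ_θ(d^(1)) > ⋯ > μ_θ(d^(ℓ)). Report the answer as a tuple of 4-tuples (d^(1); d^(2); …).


Via rank(M_{q-1}∘⋯∘M_p): M ≅ I[1,1]^2, I[1,4], I[2,2]^3, I[4,4]^3.
μ_θ-semistable layers: μ^(1)=11; μ^(2)=3; μ^(3)=-3; μ^(4)=-9

((0, 3, 0, 0); (2, 0, 0, 0); (1, 1, 1, 1); (0, 0, 0, 3))


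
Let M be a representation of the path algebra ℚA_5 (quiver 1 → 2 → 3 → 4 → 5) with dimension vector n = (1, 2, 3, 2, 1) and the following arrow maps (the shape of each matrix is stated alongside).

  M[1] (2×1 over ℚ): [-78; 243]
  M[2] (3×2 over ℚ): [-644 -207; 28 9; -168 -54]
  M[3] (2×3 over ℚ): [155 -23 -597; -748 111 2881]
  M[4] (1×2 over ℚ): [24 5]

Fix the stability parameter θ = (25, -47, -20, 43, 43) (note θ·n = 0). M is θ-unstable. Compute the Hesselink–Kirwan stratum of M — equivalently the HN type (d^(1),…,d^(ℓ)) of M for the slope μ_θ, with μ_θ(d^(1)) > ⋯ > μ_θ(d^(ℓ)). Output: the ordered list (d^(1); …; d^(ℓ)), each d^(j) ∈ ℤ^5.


Barcode: M ≅ I[1,5], I[2,2], I[3,3], I[3,4]. HN layers by μ_θ (4 steps, strictly decreasing):
  μ^(1)=43; μ^(2)=-14; μ^(3)=-20; μ^(4)=-47

((0, 0, 0, 2, 1); (1, 1, 1, 0, 0); (0, 0, 2, 0, 0); (0, 1, 0, 0, 0))


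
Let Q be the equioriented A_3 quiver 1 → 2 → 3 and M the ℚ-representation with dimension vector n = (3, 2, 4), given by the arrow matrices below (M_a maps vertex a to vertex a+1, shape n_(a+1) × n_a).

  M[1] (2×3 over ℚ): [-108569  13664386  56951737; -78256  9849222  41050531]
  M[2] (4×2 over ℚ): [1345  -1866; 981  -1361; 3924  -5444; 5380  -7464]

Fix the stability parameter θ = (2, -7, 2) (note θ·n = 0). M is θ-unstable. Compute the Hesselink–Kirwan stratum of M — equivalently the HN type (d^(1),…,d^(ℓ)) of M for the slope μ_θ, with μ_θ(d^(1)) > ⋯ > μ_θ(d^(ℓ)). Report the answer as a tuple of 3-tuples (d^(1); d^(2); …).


Via rank(M_{q-1}∘⋯∘M_p): M ≅ I[1,1], I[1,3]^2, I[3,3]^2.
μ_θ-semistable layers: μ^(1)=2; μ^(2)=-5/2

((1, 0, 4); (2, 2, 0))


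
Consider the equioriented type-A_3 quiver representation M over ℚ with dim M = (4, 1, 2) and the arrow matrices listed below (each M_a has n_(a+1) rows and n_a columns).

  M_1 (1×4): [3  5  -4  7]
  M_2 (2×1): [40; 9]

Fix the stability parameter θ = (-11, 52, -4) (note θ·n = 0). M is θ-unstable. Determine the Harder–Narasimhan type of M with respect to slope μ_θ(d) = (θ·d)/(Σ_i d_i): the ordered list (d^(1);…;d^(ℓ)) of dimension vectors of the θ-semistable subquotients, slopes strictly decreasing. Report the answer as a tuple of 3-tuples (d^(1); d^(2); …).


Barcode: M ≅ I[1,1]^3, I[1,3], I[3,3]. HN layers by μ_θ (3 steps, strictly decreasing):
  μ^(1)=24; μ^(2)=-4; μ^(3)=-11

((0, 1, 1); (0, 0, 1); (4, 0, 0))


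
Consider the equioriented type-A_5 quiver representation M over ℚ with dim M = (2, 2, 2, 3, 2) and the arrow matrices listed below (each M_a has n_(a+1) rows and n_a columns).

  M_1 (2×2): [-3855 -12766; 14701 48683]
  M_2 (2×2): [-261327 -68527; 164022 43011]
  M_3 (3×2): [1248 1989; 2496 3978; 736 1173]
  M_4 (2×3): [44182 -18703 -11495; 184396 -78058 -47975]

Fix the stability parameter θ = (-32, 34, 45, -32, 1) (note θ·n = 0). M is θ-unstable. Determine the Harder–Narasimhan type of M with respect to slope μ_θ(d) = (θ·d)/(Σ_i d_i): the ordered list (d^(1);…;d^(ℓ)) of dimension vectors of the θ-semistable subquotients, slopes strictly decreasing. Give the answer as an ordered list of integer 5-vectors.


Via rank(M_{q-1}∘⋯∘M_p): M ≅ I[1,3], I[1,5], I[4,4], I[4,5].
μ_θ-semistable layers: μ^(1)=45; μ^(2)=34; μ^(3)=12; μ^(4)=1; μ^(5)=-32

((0, 0, 1, 0, 0); (0, 1, 0, 0, 0); (0, 1, 1, 1, 1); (0, 0, 0, 0, 1); (2, 0, 0, 2, 0))


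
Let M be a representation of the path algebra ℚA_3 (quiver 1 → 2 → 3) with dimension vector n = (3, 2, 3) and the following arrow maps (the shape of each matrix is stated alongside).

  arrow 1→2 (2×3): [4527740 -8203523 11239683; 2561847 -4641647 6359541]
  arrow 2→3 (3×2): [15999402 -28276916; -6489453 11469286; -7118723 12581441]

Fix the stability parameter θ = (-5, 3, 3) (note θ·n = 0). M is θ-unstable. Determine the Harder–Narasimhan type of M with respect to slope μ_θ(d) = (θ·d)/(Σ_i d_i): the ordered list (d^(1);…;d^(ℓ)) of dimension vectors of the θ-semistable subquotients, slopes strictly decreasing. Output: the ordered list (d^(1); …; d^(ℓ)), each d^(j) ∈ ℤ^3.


Interval decomposition of M: I[1,1], I[1,3]^2, I[3,3].
HN type (ℓ=2): μ^(1)=3; μ^(2)=-5

((0, 2, 3); (3, 0, 0))


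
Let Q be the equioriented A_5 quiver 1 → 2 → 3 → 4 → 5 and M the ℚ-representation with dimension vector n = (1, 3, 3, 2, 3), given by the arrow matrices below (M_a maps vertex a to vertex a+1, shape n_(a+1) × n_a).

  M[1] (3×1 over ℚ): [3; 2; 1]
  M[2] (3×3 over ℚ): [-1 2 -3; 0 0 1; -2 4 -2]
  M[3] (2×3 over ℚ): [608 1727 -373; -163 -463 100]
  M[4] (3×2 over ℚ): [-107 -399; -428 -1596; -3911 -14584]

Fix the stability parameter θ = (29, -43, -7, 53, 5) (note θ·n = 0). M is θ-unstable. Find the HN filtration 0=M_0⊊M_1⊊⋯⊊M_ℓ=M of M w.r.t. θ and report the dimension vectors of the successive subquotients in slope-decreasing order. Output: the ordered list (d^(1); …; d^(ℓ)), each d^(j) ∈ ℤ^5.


Interval decomposition of M: I[1,5], I[2,2], I[2,5], I[3,3], I[5,5].
HN type (ℓ=4): μ^(1)=29; μ^(2)=5; μ^(3)=-7; μ^(4)=-43

((0, 0, 0, 2, 2); (0, 0, 0, 0, 1); (1, 1, 3, 0, 0); (0, 2, 0, 0, 0))


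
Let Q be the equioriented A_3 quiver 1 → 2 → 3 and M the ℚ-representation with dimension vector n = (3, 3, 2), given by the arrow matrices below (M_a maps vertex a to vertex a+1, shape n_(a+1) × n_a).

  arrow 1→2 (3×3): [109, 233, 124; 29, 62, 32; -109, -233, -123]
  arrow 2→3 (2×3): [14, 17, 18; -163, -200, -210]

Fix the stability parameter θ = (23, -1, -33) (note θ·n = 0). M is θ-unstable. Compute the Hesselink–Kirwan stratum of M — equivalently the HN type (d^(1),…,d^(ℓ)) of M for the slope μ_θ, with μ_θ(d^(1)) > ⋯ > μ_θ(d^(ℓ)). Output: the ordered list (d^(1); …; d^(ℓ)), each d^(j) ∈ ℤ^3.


Interval decomposition of M: I[1,2], I[1,3]^2.
HN type (ℓ=2): μ^(1)=11; μ^(2)=-11/3

((1, 1, 0); (2, 2, 2))


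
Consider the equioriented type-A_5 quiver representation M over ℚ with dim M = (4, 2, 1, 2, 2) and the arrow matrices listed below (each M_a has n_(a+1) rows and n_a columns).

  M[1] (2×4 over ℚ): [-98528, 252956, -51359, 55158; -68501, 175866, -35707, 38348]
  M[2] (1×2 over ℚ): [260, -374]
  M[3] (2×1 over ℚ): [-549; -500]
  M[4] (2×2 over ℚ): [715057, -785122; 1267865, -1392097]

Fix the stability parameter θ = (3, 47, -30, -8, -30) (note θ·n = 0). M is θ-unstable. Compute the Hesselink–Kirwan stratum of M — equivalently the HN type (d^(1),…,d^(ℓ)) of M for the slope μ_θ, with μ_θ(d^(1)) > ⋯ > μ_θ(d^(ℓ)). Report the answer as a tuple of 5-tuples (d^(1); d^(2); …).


Interval decomposition of M: I[1,1]^2, I[1,2], I[1,5], I[4,5].
HN type (ℓ=4): μ^(1)=47; μ^(2)=3; μ^(3)=-18/5; μ^(4)=-19

((0, 1, 0, 0, 0); (3, 0, 0, 0, 0); (1, 1, 1, 1, 1); (0, 0, 0, 1, 1))


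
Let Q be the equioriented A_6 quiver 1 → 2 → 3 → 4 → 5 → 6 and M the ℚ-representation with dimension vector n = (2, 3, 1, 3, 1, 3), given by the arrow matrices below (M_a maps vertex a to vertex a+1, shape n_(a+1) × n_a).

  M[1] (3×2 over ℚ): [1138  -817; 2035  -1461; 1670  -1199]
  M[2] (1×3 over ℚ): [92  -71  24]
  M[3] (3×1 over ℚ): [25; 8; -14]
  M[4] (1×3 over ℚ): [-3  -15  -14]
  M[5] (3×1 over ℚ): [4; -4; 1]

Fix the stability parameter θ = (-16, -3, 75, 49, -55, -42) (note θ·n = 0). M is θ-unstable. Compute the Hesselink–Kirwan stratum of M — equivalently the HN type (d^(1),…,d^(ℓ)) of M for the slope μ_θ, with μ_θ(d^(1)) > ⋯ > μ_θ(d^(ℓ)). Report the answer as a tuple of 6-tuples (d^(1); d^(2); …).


Via rank(M_{q-1}∘⋯∘M_p): M ≅ I[1,2], I[1,6], I[2,2], I[4,4]^2, I[6,6]^2.
μ_θ-semistable layers: μ^(1)=49; μ^(2)=27/4; μ^(3)=-3; μ^(4)=-16; μ^(5)=-42

((0, 0, 0, 2, 0, 0); (0, 0, 1, 1, 1, 1); (0, 3, 0, 0, 0, 0); (2, 0, 0, 0, 0, 0); (0, 0, 0, 0, 0, 2))


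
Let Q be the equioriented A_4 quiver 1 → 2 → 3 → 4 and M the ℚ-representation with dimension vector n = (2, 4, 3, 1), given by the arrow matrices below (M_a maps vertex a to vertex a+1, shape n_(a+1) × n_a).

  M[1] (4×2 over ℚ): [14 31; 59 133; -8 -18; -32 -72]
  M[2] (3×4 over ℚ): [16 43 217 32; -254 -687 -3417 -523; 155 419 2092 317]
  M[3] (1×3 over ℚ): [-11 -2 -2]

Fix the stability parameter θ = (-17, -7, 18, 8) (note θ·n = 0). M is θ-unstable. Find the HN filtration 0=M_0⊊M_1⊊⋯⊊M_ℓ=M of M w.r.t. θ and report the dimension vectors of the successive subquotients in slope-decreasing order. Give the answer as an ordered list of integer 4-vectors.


Interval decomposition of M: I[1,3], I[1,4], I[2,2], I[2,3].
HN type (ℓ=4): μ^(1)=18; μ^(2)=13; μ^(3)=-7; μ^(4)=-17

((0, 0, 2, 0); (0, 0, 1, 1); (0, 4, 0, 0); (2, 0, 0, 0))


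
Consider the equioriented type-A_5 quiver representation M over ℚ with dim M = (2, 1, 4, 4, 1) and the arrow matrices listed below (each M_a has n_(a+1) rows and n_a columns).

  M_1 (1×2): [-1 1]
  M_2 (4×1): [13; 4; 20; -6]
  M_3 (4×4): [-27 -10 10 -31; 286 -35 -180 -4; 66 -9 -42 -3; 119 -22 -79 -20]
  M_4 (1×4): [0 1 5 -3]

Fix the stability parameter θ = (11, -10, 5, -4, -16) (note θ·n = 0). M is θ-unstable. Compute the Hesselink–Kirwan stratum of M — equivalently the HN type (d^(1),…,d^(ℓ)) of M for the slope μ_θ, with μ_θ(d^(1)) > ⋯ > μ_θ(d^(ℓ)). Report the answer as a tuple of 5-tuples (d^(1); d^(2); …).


Barcode: M ≅ I[1,1], I[1,5], I[3,4]^3. HN layers by μ_θ (3 steps, strictly decreasing):
  μ^(1)=11; μ^(2)=1/2; μ^(3)=-14/5

((1, 0, 0, 0, 0); (0, 0, 3, 3, 0); (1, 1, 1, 1, 1))


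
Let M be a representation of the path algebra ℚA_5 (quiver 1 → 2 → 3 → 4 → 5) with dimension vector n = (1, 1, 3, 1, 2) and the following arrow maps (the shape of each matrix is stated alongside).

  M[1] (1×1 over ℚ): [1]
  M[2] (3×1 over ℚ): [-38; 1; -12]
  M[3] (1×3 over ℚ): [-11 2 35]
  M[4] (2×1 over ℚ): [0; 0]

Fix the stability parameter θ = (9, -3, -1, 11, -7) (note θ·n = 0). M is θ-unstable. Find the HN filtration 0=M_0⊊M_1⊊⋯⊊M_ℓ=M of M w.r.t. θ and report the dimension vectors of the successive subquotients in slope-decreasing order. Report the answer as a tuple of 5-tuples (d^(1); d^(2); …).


Via rank(M_{q-1}∘⋯∘M_p): M ≅ I[1,3], I[3,3], I[3,4], I[5,5]^2.
μ_θ-semistable layers: μ^(1)=11; μ^(2)=5/3; μ^(3)=-1; μ^(4)=-7

((0, 0, 0, 1, 0); (1, 1, 1, 0, 0); (0, 0, 2, 0, 0); (0, 0, 0, 0, 2))


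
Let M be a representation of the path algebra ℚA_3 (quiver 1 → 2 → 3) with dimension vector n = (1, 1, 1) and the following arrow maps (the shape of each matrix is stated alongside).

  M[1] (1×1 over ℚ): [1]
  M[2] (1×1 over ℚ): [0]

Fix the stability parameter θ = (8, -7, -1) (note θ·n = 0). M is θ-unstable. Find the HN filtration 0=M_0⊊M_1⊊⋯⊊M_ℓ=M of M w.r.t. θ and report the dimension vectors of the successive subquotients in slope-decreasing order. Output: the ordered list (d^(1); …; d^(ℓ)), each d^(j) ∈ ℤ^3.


Barcode: M ≅ I[1,2], I[3,3]. HN layers by μ_θ (2 steps, strictly decreasing):
  μ^(1)=1/2; μ^(2)=-1

((1, 1, 0); (0, 0, 1))


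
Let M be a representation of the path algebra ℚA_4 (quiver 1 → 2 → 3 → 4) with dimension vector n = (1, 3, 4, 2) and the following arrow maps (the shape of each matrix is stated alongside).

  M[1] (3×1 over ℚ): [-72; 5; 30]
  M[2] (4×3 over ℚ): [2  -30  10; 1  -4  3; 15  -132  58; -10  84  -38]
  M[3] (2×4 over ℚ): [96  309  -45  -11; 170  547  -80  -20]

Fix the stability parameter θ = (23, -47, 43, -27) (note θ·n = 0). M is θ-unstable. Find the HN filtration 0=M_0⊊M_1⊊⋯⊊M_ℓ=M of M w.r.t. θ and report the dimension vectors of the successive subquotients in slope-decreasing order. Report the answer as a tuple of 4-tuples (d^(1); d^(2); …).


Via rank(M_{q-1}∘⋯∘M_p): M ≅ I[1,4], I[2,3], I[2,4], I[3,3].
μ_θ-semistable layers: μ^(1)=43; μ^(2)=8; μ^(3)=-12; μ^(4)=-47

((0, 0, 2, 0); (0, 0, 2, 2); (1, 1, 0, 0); (0, 2, 0, 0))


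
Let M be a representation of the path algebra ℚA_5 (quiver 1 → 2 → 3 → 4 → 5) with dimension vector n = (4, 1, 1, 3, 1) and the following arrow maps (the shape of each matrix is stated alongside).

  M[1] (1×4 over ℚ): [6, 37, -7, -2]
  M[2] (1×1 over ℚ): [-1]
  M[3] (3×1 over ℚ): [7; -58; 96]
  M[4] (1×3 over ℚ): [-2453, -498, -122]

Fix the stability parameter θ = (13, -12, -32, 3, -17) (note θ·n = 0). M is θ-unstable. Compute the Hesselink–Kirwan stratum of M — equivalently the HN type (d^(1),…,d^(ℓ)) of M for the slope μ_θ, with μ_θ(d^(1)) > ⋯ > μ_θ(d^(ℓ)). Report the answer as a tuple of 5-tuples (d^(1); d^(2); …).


Via rank(M_{q-1}∘⋯∘M_p): M ≅ I[1,1]^3, I[1,5], I[4,4]^2.
μ_θ-semistable layers: μ^(1)=13; μ^(2)=3; μ^(3)=-7; μ^(4)=-31/3

((3, 0, 0, 0, 0); (0, 0, 0, 2, 0); (0, 0, 0, 1, 1); (1, 1, 1, 0, 0))


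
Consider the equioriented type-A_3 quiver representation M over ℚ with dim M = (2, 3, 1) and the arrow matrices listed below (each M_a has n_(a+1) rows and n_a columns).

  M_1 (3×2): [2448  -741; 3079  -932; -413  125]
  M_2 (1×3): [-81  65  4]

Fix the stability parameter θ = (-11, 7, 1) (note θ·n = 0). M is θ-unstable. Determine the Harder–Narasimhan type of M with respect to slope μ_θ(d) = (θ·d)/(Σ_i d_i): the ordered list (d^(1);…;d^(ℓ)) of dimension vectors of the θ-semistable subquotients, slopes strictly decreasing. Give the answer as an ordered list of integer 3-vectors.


Interval decomposition of M: I[1,2], I[1,3], I[2,2].
HN type (ℓ=3): μ^(1)=7; μ^(2)=4; μ^(3)=-11

((0, 2, 0); (0, 1, 1); (2, 0, 0))


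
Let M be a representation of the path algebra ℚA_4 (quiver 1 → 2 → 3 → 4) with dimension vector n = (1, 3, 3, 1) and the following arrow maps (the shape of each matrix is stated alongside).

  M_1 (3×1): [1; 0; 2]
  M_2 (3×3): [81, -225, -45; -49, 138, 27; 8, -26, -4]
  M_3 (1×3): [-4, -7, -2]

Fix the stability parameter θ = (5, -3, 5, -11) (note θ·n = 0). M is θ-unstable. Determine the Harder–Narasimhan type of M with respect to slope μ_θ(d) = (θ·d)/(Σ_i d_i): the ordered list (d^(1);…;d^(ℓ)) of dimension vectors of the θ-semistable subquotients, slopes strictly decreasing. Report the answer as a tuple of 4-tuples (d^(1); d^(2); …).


Barcode: M ≅ I[1,4], I[2,2], I[2,3], I[3,3]. HN layers by μ_θ (3 steps, strictly decreasing):
  μ^(1)=5; μ^(2)=-1; μ^(3)=-3

((0, 0, 2, 0); (1, 1, 1, 1); (0, 2, 0, 0))


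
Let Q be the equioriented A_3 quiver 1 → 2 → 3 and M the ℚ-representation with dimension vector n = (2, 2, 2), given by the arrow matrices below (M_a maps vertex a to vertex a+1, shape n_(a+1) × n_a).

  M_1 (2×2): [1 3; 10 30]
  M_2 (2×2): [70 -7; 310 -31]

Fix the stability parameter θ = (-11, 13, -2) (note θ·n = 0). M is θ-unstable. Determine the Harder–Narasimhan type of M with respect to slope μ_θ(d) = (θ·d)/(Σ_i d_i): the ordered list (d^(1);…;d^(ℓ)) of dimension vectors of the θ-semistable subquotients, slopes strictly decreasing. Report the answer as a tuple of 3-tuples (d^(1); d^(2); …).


Via rank(M_{q-1}∘⋯∘M_p): M ≅ I[1,1], I[1,2], I[2,3], I[3,3].
μ_θ-semistable layers: μ^(1)=13; μ^(2)=11/2; μ^(3)=-2; μ^(4)=-11

((0, 1, 0); (0, 1, 1); (0, 0, 1); (2, 0, 0))


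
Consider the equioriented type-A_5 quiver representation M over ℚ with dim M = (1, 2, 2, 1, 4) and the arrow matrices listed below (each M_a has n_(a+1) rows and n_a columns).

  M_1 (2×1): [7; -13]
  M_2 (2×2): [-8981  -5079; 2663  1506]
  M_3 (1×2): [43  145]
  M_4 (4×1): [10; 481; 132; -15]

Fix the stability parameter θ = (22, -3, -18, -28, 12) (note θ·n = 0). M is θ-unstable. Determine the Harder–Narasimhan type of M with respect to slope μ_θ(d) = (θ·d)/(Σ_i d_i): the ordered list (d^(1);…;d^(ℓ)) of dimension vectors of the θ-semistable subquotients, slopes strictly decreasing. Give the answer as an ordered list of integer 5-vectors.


Interval decomposition of M: I[1,5], I[2,3], I[5,5]^3.
HN type (ℓ=3): μ^(1)=12; μ^(2)=-27/4; μ^(3)=-21/2

((0, 0, 0, 0, 4); (1, 1, 1, 1, 0); (0, 1, 1, 0, 0))


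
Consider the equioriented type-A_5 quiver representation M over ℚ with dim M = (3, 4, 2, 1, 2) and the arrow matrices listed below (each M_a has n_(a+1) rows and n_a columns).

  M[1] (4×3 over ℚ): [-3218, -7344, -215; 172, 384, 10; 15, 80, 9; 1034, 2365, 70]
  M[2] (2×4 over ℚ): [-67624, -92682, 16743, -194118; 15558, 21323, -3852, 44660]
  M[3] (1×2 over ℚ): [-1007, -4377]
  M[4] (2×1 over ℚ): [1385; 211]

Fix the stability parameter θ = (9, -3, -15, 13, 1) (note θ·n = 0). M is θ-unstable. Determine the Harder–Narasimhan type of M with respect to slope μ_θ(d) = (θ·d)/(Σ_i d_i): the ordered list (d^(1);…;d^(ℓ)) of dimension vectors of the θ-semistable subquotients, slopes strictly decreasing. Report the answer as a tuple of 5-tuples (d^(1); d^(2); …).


Interval decomposition of M: I[1,2], I[1,3], I[1,5], I[2,2], I[5,5].
HN type (ℓ=4): μ^(1)=7; μ^(2)=3; μ^(3)=1; μ^(4)=-3

((0, 0, 0, 1, 1); (1, 1, 0, 0, 0); (0, 0, 0, 0, 1); (2, 3, 2, 0, 0))


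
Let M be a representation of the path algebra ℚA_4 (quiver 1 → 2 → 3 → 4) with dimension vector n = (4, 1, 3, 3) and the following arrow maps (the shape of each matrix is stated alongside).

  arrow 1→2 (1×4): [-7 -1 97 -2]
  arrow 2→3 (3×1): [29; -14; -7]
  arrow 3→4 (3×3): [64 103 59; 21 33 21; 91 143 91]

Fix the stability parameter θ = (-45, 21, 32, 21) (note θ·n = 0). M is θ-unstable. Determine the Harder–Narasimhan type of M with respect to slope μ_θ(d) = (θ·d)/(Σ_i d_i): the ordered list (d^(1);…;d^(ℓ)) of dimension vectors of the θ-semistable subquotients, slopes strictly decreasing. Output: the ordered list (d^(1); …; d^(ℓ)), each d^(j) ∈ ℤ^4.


Barcode: M ≅ I[1,1]^3, I[1,4], I[3,3], I[3,4], I[4,4]. HN layers by μ_θ (4 steps, strictly decreasing):
  μ^(1)=32; μ^(2)=53/2; μ^(3)=21; μ^(4)=-45

((0, 0, 1, 0); (0, 0, 2, 2); (0, 1, 0, 1); (4, 0, 0, 0))


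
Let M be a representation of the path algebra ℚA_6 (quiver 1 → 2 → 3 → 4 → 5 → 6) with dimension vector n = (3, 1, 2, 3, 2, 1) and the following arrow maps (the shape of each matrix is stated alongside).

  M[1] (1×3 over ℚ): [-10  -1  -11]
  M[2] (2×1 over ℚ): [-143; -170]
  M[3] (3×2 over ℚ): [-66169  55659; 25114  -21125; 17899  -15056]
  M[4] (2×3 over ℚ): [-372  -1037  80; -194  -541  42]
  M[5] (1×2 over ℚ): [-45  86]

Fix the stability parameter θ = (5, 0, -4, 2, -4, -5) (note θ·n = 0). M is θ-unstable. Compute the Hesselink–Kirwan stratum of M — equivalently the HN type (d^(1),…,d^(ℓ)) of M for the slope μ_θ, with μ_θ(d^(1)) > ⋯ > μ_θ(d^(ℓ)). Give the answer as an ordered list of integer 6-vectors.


Via rank(M_{q-1}∘⋯∘M_p): M ≅ I[1,1]^2, I[1,4], I[3,6], I[4,5].
μ_θ-semistable layers: μ^(1)=5; μ^(2)=2; μ^(3)=1/3; μ^(4)=-1; μ^(5)=-7/3; μ^(6)=-4

((2, 0, 0, 0, 0, 0); (0, 0, 0, 1, 0, 0); (1, 1, 1, 0, 0, 0); (0, 0, 0, 1, 1, 0); (0, 0, 0, 1, 1, 1); (0, 0, 1, 0, 0, 0))


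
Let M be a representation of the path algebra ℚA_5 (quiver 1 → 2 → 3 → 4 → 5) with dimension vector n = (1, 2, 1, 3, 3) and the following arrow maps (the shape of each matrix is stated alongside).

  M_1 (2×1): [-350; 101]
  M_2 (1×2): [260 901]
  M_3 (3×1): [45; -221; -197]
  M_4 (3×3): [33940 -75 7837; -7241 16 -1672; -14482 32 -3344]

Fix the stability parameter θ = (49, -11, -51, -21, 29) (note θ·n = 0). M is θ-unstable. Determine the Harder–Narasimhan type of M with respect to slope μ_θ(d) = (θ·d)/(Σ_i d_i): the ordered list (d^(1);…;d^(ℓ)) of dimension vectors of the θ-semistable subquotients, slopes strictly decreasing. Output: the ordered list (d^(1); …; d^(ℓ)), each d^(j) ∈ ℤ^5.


Via rank(M_{q-1}∘⋯∘M_p): M ≅ I[1,5], I[2,2], I[4,4], I[4,5], I[5,5].
μ_θ-semistable layers: μ^(1)=29; μ^(2)=-17/2; μ^(3)=-11; μ^(4)=-21

((0, 0, 0, 0, 3); (1, 1, 1, 1, 0); (0, 1, 0, 0, 0); (0, 0, 0, 2, 0))


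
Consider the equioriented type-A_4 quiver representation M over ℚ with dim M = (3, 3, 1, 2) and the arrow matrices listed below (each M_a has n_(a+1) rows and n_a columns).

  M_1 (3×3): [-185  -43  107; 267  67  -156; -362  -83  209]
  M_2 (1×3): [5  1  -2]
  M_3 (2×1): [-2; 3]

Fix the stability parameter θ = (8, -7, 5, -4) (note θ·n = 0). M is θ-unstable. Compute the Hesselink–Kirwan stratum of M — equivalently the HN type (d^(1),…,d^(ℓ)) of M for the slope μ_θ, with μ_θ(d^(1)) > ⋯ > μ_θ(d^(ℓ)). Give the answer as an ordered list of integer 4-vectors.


Via rank(M_{q-1}∘⋯∘M_p): M ≅ I[1,2]^2, I[1,4], I[4,4].
μ_θ-semistable layers: μ^(1)=1/2; μ^(2)=-4

((3, 3, 1, 1); (0, 0, 0, 1))


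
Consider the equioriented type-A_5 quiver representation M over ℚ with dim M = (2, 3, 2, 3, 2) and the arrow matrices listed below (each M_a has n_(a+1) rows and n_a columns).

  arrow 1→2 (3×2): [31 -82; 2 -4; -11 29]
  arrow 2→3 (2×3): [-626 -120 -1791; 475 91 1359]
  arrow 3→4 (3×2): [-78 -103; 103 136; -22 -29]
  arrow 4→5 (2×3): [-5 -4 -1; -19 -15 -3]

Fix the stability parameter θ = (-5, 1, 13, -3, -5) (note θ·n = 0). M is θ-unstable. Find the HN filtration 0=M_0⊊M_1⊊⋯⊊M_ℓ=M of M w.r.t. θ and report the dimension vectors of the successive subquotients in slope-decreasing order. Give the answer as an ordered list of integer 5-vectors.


Barcode: M ≅ I[1,4], I[1,5], I[2,2], I[4,5]. HN layers by μ_θ (5 steps, strictly decreasing):
  μ^(1)=5; μ^(2)=5/3; μ^(3)=1; μ^(4)=-4; μ^(5)=-5

((0, 0, 1, 1, 0); (0, 0, 1, 1, 1); (0, 3, 0, 0, 0); (0, 0, 0, 1, 1); (2, 0, 0, 0, 0))


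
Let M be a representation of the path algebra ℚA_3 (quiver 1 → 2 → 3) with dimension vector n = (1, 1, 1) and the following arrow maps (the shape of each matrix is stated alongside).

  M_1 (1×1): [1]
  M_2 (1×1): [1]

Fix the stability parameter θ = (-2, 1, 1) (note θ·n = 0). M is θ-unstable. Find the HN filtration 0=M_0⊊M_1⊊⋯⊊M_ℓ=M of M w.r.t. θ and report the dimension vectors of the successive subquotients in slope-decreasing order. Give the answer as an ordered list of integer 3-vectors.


Interval decomposition of M: I[1,3].
HN type (ℓ=2): μ^(1)=1; μ^(2)=-2

((0, 1, 1); (1, 0, 0))


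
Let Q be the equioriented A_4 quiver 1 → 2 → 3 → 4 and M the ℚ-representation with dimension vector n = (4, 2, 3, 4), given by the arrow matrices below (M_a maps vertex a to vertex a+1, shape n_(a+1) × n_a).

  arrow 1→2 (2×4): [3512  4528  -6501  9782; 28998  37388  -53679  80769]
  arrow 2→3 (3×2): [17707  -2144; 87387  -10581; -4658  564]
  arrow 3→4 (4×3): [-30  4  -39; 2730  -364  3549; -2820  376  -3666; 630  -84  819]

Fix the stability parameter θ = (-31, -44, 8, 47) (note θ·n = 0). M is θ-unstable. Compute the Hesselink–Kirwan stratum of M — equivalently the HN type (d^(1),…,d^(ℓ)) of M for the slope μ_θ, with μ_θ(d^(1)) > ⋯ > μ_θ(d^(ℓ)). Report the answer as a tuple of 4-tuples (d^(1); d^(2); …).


Interval decomposition of M: I[1,1]^2, I[1,3]^2, I[3,4], I[4,4]^3.
HN type (ℓ=4): μ^(1)=47; μ^(2)=8; μ^(3)=-31; μ^(4)=-75/2

((0, 0, 0, 4); (0, 0, 3, 0); (2, 0, 0, 0); (2, 2, 0, 0))


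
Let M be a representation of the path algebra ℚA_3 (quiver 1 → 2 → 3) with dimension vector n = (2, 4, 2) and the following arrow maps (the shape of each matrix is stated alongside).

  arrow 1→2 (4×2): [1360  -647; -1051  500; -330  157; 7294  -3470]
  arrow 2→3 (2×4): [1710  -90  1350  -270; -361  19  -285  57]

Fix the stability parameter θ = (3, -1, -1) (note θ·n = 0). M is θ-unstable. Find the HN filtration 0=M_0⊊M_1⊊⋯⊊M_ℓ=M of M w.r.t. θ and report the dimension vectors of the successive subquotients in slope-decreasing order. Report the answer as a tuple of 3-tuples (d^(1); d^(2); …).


Via rank(M_{q-1}∘⋯∘M_p): M ≅ I[1,2], I[1,3], I[2,2]^2, I[3,3].
μ_θ-semistable layers: μ^(1)=1; μ^(2)=1/3; μ^(3)=-1

((1, 1, 0); (1, 1, 1); (0, 2, 1))


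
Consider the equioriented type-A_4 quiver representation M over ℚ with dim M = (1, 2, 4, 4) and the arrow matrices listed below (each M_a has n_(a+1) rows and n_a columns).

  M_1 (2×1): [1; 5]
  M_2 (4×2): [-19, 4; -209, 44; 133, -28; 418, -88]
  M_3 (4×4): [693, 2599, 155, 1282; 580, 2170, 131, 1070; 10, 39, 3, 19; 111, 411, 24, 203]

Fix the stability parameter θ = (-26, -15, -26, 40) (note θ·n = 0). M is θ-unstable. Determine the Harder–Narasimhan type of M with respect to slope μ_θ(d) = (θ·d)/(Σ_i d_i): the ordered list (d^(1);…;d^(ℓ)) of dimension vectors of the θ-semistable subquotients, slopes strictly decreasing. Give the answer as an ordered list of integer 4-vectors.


Barcode: M ≅ I[1,4], I[2,2], I[3,4]^3. HN layers by μ_θ (4 steps, strictly decreasing):
  μ^(1)=40; μ^(2)=-15; μ^(3)=-41/2; μ^(4)=-26

((0, 0, 0, 4); (0, 1, 0, 0); (0, 1, 1, 0); (1, 0, 3, 0))


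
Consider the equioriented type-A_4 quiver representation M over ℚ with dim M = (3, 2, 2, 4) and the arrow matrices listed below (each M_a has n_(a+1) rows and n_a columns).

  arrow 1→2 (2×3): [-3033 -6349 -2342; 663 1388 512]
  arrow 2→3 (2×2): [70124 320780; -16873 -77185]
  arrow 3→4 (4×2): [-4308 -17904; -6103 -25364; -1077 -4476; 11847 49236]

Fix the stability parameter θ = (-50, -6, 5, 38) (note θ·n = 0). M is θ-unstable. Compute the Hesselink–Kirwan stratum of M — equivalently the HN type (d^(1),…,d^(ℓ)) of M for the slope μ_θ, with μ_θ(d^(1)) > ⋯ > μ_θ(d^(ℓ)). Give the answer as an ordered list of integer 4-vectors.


Barcode: M ≅ I[1,1], I[1,2], I[1,3], I[3,4], I[4,4]^3. HN layers by μ_θ (4 steps, strictly decreasing):
  μ^(1)=38; μ^(2)=5; μ^(3)=-6; μ^(4)=-50

((0, 0, 0, 4); (0, 0, 2, 0); (0, 2, 0, 0); (3, 0, 0, 0))


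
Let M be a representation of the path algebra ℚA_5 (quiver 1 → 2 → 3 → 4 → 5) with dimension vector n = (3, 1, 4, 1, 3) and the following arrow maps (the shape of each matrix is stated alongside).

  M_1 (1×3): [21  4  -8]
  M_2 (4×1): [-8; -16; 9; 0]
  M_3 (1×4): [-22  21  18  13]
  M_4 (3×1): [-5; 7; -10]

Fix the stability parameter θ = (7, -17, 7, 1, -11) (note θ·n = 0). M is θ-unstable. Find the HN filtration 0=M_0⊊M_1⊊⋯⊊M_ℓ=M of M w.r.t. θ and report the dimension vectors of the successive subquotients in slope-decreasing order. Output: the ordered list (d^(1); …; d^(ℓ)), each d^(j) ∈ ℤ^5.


Barcode: M ≅ I[1,1]^2, I[1,5], I[3,3]^3, I[5,5]^2. HN layers by μ_θ (4 steps, strictly decreasing):
  μ^(1)=7; μ^(2)=-1; μ^(3)=-5; μ^(4)=-11

((2, 0, 3, 0, 0); (0, 0, 1, 1, 1); (1, 1, 0, 0, 0); (0, 0, 0, 0, 2))


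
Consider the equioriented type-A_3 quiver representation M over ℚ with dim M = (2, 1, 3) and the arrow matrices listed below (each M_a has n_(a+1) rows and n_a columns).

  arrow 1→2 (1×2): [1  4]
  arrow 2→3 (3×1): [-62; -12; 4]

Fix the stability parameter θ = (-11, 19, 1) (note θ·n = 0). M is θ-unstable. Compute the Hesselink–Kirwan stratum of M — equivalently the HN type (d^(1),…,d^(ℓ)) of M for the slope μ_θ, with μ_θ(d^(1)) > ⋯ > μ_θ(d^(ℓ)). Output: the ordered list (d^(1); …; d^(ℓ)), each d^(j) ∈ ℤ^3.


Via rank(M_{q-1}∘⋯∘M_p): M ≅ I[1,1], I[1,3], I[3,3]^2.
μ_θ-semistable layers: μ^(1)=10; μ^(2)=1; μ^(3)=-11

((0, 1, 1); (0, 0, 2); (2, 0, 0))


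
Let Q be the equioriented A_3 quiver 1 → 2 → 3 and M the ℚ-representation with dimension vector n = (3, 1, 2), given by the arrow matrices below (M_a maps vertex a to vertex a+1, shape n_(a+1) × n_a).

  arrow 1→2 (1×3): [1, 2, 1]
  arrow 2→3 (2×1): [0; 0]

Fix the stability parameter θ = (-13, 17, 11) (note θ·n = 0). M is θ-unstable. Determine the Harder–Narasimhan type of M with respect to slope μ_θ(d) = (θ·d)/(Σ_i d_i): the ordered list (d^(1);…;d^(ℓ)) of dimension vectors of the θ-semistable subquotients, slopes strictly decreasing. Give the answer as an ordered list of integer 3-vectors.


Barcode: M ≅ I[1,1]^2, I[1,2], I[3,3]^2. HN layers by μ_θ (3 steps, strictly decreasing):
  μ^(1)=17; μ^(2)=11; μ^(3)=-13

((0, 1, 0); (0, 0, 2); (3, 0, 0))


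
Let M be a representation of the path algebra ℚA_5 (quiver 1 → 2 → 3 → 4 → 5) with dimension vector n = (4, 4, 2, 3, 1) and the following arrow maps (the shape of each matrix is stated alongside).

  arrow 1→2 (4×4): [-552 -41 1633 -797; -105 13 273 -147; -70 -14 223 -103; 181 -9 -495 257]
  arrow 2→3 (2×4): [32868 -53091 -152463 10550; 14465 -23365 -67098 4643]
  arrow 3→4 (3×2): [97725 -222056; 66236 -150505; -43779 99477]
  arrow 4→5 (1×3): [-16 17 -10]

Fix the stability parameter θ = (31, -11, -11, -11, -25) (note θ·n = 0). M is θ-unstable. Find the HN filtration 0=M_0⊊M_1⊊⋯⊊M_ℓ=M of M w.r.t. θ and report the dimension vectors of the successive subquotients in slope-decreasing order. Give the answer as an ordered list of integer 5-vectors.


Interval decomposition of M: I[1,1], I[1,2], I[1,4], I[1,5], I[2,2], I[4,4].
HN type (ℓ=5): μ^(1)=31; μ^(2)=10; μ^(3)=-1/2; μ^(4)=-27/5; μ^(5)=-11

((1, 0, 0, 0, 0); (1, 1, 0, 0, 0); (1, 1, 1, 1, 0); (1, 1, 1, 1, 1); (0, 1, 0, 1, 0))


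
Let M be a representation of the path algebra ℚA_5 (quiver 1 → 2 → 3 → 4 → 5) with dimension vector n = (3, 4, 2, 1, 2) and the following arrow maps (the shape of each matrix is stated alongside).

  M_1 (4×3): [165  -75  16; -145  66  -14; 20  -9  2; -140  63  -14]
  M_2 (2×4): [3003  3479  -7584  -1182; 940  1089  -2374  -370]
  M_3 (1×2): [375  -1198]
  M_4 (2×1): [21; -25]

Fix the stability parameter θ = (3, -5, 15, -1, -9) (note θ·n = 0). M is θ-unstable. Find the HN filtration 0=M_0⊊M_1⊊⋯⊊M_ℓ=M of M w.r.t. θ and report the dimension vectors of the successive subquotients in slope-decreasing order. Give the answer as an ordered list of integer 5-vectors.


Barcode: M ≅ I[1,1], I[1,3], I[1,5], I[2,2]^2, I[5,5]. HN layers by μ_θ (6 steps, strictly decreasing):
  μ^(1)=15; μ^(2)=3; μ^(3)=5/3; μ^(4)=-1; μ^(5)=-5; μ^(6)=-9

((0, 0, 1, 0, 0); (1, 0, 0, 0, 0); (0, 0, 1, 1, 1); (2, 2, 0, 0, 0); (0, 2, 0, 0, 0); (0, 0, 0, 0, 1))


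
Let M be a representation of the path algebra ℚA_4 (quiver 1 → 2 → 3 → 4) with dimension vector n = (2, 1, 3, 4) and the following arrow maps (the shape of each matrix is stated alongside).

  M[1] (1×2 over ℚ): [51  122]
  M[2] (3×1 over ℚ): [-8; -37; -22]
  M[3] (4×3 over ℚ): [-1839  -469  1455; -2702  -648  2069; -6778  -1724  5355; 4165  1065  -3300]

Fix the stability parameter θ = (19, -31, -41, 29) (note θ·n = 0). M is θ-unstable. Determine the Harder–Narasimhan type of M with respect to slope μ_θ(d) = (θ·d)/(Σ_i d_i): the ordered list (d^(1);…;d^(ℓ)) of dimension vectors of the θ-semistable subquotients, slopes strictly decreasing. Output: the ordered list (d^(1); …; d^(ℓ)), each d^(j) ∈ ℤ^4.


Interval decomposition of M: I[1,1], I[1,4], I[3,4]^2, I[4,4].
HN type (ℓ=4): μ^(1)=29; μ^(2)=19; μ^(3)=-53/3; μ^(4)=-41

((0, 0, 0, 4); (1, 0, 0, 0); (1, 1, 1, 0); (0, 0, 2, 0))


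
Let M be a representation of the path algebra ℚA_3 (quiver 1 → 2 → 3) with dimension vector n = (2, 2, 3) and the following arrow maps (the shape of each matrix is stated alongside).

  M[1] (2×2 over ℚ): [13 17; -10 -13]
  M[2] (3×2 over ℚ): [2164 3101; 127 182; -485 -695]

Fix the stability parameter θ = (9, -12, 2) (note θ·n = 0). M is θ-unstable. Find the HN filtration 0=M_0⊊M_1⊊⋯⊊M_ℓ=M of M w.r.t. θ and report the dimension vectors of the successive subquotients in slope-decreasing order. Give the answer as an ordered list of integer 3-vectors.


Barcode: M ≅ I[1,3]^2, I[3,3]. HN layers by μ_θ (2 steps, strictly decreasing):
  μ^(1)=2; μ^(2)=-3/2

((0, 0, 3); (2, 2, 0))


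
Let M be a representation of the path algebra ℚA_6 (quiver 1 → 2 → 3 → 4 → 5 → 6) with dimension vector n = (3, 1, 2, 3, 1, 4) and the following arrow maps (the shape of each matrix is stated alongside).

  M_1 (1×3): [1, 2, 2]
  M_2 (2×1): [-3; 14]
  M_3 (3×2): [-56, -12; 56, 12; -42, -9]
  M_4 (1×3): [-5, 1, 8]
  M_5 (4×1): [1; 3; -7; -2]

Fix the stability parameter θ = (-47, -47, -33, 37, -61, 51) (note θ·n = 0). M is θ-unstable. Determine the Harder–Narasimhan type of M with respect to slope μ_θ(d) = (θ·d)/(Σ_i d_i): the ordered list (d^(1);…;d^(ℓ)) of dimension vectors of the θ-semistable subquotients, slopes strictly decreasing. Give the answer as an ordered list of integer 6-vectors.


Via rank(M_{q-1}∘⋯∘M_p): M ≅ I[1,1]^2, I[1,3], I[3,4], I[4,4], I[4,6], I[6,6]^3.
μ_θ-semistable layers: μ^(1)=51; μ^(2)=37; μ^(3)=-12; μ^(4)=-33; μ^(5)=-47

((0, 0, 0, 0, 0, 4); (0, 0, 0, 2, 0, 0); (0, 0, 0, 1, 1, 0); (0, 0, 2, 0, 0, 0); (3, 1, 0, 0, 0, 0))


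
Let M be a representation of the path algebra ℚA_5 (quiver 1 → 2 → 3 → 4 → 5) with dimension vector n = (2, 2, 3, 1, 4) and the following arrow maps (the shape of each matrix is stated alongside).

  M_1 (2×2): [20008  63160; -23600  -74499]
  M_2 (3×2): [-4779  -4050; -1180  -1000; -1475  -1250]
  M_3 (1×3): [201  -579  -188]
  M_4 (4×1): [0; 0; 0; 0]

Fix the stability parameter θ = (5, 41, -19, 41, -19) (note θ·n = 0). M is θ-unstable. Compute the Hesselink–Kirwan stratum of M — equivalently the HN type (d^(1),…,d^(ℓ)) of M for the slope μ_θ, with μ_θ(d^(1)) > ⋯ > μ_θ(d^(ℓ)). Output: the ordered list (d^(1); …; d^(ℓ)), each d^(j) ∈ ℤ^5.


Via rank(M_{q-1}∘⋯∘M_p): M ≅ I[1,2], I[1,4], I[3,3]^2, I[5,5]^4.
μ_θ-semistable layers: μ^(1)=41; μ^(2)=11; μ^(3)=5; μ^(4)=-19

((0, 1, 0, 1, 0); (0, 1, 1, 0, 0); (2, 0, 0, 0, 0); (0, 0, 2, 0, 4))


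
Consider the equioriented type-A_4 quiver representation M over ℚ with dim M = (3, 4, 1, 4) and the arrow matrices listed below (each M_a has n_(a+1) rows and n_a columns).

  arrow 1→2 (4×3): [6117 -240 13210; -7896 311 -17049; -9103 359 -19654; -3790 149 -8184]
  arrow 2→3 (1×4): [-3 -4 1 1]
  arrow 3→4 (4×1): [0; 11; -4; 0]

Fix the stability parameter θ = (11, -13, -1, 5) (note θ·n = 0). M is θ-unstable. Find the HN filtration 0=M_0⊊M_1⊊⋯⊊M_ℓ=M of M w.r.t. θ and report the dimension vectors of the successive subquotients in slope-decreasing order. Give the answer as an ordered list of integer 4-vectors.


Interval decomposition of M: I[1,2]^2, I[1,4], I[2,2], I[4,4]^3.
HN type (ℓ=3): μ^(1)=5; μ^(2)=-1; μ^(3)=-13

((0, 0, 0, 4); (3, 3, 1, 0); (0, 1, 0, 0))


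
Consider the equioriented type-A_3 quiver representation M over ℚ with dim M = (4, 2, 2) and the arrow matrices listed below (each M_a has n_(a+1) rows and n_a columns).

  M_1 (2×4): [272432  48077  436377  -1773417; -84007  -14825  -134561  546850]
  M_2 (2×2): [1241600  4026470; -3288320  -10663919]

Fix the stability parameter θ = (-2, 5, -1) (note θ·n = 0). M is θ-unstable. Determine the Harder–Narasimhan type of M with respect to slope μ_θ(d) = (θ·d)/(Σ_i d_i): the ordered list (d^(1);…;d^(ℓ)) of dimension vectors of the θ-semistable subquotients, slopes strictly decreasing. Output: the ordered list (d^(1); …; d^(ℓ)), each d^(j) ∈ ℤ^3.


Barcode: M ≅ I[1,1]^2, I[1,2], I[1,3], I[3,3]. HN layers by μ_θ (4 steps, strictly decreasing):
  μ^(1)=5; μ^(2)=2; μ^(3)=-1; μ^(4)=-2

((0, 1, 0); (0, 1, 1); (0, 0, 1); (4, 0, 0))


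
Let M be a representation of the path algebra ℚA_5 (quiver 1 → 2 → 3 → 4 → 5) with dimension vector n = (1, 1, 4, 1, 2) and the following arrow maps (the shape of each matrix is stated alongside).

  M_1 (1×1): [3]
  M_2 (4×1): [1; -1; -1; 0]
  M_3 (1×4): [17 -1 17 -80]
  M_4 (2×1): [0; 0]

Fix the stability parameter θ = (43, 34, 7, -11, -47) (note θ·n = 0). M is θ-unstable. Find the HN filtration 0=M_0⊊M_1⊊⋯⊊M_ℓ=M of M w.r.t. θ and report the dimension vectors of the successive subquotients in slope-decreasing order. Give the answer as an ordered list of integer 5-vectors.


Via rank(M_{q-1}∘⋯∘M_p): M ≅ I[1,4], I[3,3]^3, I[5,5]^2.
μ_θ-semistable layers: μ^(1)=73/4; μ^(2)=7; μ^(3)=-47

((1, 1, 1, 1, 0); (0, 0, 3, 0, 0); (0, 0, 0, 0, 2))


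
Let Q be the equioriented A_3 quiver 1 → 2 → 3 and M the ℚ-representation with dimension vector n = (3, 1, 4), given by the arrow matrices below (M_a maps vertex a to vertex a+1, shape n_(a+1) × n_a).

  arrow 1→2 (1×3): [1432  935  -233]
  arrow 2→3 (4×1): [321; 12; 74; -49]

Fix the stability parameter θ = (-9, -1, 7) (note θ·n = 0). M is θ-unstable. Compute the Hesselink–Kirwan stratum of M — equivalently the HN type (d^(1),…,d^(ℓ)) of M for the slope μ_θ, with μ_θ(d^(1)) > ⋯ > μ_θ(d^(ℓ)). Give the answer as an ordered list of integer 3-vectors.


Via rank(M_{q-1}∘⋯∘M_p): M ≅ I[1,1]^2, I[1,3], I[3,3]^3.
μ_θ-semistable layers: μ^(1)=7; μ^(2)=-1; μ^(3)=-9

((0, 0, 4); (0, 1, 0); (3, 0, 0))


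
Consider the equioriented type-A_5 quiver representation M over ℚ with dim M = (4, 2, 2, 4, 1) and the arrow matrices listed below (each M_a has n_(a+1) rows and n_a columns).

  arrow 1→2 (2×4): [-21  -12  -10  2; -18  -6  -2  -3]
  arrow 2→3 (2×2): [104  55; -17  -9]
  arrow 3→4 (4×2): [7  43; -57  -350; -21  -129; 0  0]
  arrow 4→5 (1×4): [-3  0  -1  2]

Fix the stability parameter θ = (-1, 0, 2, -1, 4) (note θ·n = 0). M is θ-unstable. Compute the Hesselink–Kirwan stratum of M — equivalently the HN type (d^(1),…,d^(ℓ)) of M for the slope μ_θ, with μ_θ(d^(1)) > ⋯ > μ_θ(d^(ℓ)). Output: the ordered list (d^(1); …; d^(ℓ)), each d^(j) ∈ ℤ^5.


Interval decomposition of M: I[1,1]^2, I[1,4]^2, I[4,4], I[4,5].
HN type (ℓ=4): μ^(1)=4; μ^(2)=1/2; μ^(3)=0; μ^(4)=-1

((0, 0, 0, 0, 1); (0, 0, 2, 2, 0); (0, 2, 0, 0, 0); (4, 0, 0, 2, 0))
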